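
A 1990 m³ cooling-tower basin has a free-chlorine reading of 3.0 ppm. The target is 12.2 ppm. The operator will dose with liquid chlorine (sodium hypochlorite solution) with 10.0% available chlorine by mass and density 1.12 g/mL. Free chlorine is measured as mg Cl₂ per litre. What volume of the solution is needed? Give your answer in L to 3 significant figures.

Volume: 1990 m³ = 1,990,000 L.
Chlorine deficit: 12.2 − 3.0 = 9.2 ppm = 9.2 mg/L as Cl₂.
Cl₂ equivalent needed: 9.2 mg/L × 1,990,000 L = 18,310,000 mg = 18,310 g.
Product at 10.0% available chlorine: 18,310 / 0.1 = 183,100 g.
Volume at density 1.12 g/mL: 183,100 g ÷ 1.12 g/mL = 163,500 mL.

163 L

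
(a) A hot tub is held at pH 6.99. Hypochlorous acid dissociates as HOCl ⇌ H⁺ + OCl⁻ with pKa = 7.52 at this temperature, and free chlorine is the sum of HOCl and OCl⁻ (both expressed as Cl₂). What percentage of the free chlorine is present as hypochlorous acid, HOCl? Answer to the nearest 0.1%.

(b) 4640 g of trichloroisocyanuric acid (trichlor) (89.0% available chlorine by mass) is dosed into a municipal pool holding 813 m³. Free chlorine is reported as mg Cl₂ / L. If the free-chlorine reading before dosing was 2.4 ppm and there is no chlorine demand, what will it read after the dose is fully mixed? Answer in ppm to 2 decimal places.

(a) [OCl⁻]/[HOCl] = 10^(pH − pKa) = 10^(6.99 − 7.52) = 10^-0.53 = 0.2951.
(a) Fraction as HOCl = 1 / (1 + 0.2951) = 0.7721.

(b) Volume: 813 m³ = 813,000 L.
(b) Available chlorine delivered: 4640 g × 0.89 = 4130 g as Cl₂.
(b) Concentration rise: 4130 g / 813,000 L = 5.079 mg/L = 5.08 ppm.
(b) Final FC: 2.4 + 5.08 = 7.48 ppm.

(a) 77.2%; (b) 7.48 ppm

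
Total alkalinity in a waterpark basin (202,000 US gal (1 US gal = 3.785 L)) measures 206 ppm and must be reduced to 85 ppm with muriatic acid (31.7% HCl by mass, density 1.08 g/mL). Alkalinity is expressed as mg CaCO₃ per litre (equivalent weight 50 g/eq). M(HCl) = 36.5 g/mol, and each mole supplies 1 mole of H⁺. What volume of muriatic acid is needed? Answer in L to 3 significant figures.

Volume: 202,000 US gal × 3.785 L/gal = 764,570 L.
Alkalinity to neutralize: (206 − 85) = 121 mg/L as CaCO₃ × 764,570 L = 92,510 g as CaCO₃.
Equivalents of H⁺ required: 92,510 ÷ 50 g/eq = 1850 eq = 1850 mol HCl.
Mass of HCl: 1850 × 36.5 = 67,530 g.
Mass of 31.7% solution: 67,530 / 0.317 = 213,000 g.
Volume: 213,000 g ÷ 1.08 g/mL = 197,300 mL.

197 L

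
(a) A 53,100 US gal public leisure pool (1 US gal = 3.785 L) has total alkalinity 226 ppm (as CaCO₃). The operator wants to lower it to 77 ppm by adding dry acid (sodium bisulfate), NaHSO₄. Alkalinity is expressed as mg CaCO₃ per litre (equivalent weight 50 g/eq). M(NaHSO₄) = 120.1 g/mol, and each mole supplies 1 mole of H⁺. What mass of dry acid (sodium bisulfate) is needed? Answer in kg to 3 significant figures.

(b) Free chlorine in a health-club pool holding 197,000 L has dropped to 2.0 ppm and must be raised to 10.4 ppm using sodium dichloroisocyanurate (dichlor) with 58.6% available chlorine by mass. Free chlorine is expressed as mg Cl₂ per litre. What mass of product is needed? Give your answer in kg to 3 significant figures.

(a) Volume: 53,100 US gal × 3.785 L/gal = 200,984 L.
(a) Alkalinity to neutralize: (226 − 77) = 149 mg/L as CaCO₃ × 200,984 L = 29,950 g as CaCO₃.
(a) Equivalents of H⁺ required: 29,950 ÷ 50 g/eq = 598.9 eq = 598.9 mol NaHSO₄.
(a) Mass of NaHSO₄: 598.9 × 120.1 = 71,930 g.

(b) Chlorine deficit: 10.4 − 2.0 = 8.4 ppm = 8.4 mg/L as Cl₂.
(b) Cl₂ equivalent needed: 8.4 mg/L × 197,000 L = 1,655,000 mg = 1655 g.
(b) Product at 58.6% available chlorine: 1655 / 0.586 = 2824 g.

(a) 71.9 kg; (b) 2.82 kg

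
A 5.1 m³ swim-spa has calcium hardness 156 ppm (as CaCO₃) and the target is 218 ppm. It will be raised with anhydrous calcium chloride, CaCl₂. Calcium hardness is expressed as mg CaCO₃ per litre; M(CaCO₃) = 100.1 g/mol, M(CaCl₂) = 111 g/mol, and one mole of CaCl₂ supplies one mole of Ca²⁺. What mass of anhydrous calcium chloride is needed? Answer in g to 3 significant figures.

Volume: 5.1 m³ = 5,100 L.
Hardness to add: (218 − 156) = 62 mg/L as CaCO₃ × 5,100 L = 316.2 g as CaCO₃.
Moles of Ca²⁺ (1 mol Ca²⁺ ≡ 1 mol CaCO₃): 316.2 / 100.1 g/mol = 3.159 mol.
Mass of CaCl₂: 3.159 × 111 = 350.6 g.

351 g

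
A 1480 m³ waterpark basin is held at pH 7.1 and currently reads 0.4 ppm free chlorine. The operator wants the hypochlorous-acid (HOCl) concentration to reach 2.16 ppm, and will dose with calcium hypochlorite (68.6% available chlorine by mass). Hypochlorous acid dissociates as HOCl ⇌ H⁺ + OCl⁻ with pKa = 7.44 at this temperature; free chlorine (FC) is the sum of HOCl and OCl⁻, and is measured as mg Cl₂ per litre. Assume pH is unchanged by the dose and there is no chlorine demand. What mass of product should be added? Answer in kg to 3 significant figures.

5.93 kg

Volume: 1480 m³ = 1,480,000 L.
[OCl⁻]/[HOCl] = 10^(pH − pKa) = 10^(7.1 − 7.44) = 0.4571; fraction as HOCl = 1/(1 + 0.4571) = 0.6863.
Free chlorine required for 2.16 ppm HOCl: 2.16 / 0.6863 = 3.147 ppm.
FC to add: 3.147 − 0.4 = 2.747 mg/L as Cl₂.
Cl₂ equivalent: 2.747 mg/L × 1,480,000 L = 4066 g.
Product at 68.6% available Cl: 4066 / 0.686 = 5927 g.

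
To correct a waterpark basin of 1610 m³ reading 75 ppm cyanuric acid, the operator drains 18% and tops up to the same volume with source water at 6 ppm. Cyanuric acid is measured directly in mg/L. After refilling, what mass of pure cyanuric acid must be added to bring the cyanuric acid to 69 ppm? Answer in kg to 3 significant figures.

Volume: 1610 m³ = 1,610,000 L.
After draining 18% and refilling: 75 × 0.82 + 6 × 0.18 = 62.58 ppm.
Deficit to target: 69 − 62.58 = 6.42 mg/L.
Mass: 6.42 mg/L × 1,610,000 L = 10,340 g cyanuric acid.

10.3 kg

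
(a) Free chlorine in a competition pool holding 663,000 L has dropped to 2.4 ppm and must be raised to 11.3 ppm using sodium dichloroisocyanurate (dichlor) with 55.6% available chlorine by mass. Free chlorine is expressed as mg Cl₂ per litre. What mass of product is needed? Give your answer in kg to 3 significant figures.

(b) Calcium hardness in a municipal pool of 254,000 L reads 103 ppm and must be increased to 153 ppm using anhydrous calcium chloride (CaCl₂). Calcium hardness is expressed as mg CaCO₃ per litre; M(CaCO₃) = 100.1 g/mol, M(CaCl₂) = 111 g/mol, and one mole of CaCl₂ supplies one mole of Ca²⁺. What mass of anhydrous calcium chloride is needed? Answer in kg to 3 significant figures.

(a) Chlorine deficit: 11.3 − 2.4 = 8.9 ppm = 8.9 mg/L as Cl₂.
(a) Cl₂ equivalent needed: 8.9 mg/L × 663,000 L = 5,901,000 mg = 5901 g.
(a) Product at 55.6% available chlorine: 5901 / 0.556 = 10,610 g.

(b) Hardness to add: (153 − 103) = 50 mg/L as CaCO₃ × 254,000 L = 12,700 g as CaCO₃.
(b) Moles of Ca²⁺ (1 mol Ca²⁺ ≡ 1 mol CaCO₃): 12,700 / 100.1 g/mol = 126.9 mol.
(b) Mass of CaCl₂: 126.9 × 111 = 14,080 g.

(a) 10.6 kg; (b) 14.1 kg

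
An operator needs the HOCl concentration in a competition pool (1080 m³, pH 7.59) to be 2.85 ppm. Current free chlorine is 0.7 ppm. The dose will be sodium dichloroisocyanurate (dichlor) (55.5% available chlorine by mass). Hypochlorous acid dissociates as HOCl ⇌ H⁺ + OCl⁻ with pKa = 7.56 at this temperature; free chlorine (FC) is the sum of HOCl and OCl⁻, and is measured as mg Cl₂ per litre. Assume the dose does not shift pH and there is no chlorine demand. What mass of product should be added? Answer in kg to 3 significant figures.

Volume: 1080 m³ = 1,080,000 L.
[OCl⁻]/[HOCl] = 10^(pH − pKa) = 10^(7.59 − 7.56) = 1.072; fraction as HOCl = 1/(1 + 1.072) = 0.4827.
Free chlorine required for 2.85 ppm HOCl: 2.85 / 0.4827 = 5.904 ppm.
FC to add: 5.904 − 0.7 = 5.204 mg/L as Cl₂.
Cl₂ equivalent: 5.204 mg/L × 1,080,000 L = 5620 g.
Product at 55.5% available Cl: 5620 / 0.555 = 10,130 g.

10.1 kg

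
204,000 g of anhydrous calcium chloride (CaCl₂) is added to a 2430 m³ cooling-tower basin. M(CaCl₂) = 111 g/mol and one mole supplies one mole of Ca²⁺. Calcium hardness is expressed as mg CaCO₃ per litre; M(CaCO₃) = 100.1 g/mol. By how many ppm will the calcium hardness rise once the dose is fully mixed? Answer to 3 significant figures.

75.7 ppm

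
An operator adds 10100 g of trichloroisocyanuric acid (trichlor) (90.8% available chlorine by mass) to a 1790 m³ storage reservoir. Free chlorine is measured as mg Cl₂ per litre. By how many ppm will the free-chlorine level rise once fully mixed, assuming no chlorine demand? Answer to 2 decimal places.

Volume: 1790 m³ = 1,790,000 L.
Available chlorine delivered: 10,100 g × 0.908 = 9171 g as Cl₂.
Concentration rise: 9171 g / 1,790,000 L = 5.123 mg/L = 5.12 ppm.

5.12 ppm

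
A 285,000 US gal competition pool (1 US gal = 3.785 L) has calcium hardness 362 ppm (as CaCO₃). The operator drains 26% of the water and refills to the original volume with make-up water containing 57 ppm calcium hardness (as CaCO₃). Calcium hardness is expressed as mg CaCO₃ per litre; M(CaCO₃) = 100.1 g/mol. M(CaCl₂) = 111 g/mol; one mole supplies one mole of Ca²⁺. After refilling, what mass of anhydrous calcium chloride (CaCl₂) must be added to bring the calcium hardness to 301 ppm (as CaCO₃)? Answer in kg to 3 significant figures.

21.9 kg

Volume: 285,000 US gal × 3.785 L/gal = 1,078,725 L.
After draining 26% and refilling: 362 × 0.74 + 57 × 0.26 = 282.7 ppm.
Deficit to target: 301 − 282.7 = 18.3 mg/L.
As CaCO₃: 18.3 mg/L × 1,078,725 L = 19,740 g; ÷ 100.1 = 197.2 mol Ca²⁺.
Mass: 197.2 × 111 = 21,890 g.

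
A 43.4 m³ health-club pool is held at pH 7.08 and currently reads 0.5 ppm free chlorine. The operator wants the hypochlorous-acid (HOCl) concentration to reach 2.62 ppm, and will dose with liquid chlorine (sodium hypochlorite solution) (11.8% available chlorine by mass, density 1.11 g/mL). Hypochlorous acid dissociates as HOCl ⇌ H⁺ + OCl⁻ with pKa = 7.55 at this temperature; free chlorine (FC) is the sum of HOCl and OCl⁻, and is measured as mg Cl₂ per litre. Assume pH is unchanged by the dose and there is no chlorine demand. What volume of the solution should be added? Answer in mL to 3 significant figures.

Volume: 43.4 m³ = 43,400 L.
[OCl⁻]/[HOCl] = 10^(pH − pKa) = 10^(7.08 − 7.55) = 0.3388; fraction as HOCl = 1/(1 + 0.3388) = 0.7469.
Free chlorine required for 2.62 ppm HOCl: 2.62 / 0.7469 = 3.508 ppm.
FC to add: 3.508 − 0.5 = 3.008 mg/L as Cl₂.
Cl₂ equivalent: 3.008 mg/L × 43,400 L = 130.5 g.
Product at 11.8% available Cl: 130.5 / 0.118 = 1106 g.
Volume: 1106 g ÷ 1.11 g/mL = 996.6 mL.

997 mL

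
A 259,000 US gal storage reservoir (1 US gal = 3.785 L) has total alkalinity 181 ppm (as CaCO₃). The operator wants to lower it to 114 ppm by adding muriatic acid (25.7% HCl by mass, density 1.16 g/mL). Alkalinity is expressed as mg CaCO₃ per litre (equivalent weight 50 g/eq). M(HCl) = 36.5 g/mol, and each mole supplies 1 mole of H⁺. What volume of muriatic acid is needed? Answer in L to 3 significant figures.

161 L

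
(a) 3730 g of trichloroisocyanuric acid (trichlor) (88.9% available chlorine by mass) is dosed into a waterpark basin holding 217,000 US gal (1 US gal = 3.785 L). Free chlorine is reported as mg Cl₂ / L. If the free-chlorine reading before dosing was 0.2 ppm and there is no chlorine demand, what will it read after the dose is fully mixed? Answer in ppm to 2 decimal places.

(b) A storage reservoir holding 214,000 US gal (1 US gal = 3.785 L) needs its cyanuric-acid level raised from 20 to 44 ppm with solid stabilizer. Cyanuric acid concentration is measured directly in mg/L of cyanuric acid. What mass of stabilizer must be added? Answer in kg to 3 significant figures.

(a) Volume: 217,000 US gal × 3.785 L/gal = 821,345 L.
(a) Available chlorine delivered: 3730 g × 0.889 = 3316 g as Cl₂.
(a) Concentration rise: 3316 g / 821,345 L = 4.037 mg/L = 4.04 ppm.
(a) Final FC: 0.2 + 4.04 = 4.24 ppm.

(b) Volume: 214,000 US gal × 3.785 L/gal = 809,990 L.
(b) CYA to add: (44 − 20) = 24 mg/L × 809,990 L = 19,440 g cyanuric acid.

(a) 4.24 ppm; (b) 19.4 kg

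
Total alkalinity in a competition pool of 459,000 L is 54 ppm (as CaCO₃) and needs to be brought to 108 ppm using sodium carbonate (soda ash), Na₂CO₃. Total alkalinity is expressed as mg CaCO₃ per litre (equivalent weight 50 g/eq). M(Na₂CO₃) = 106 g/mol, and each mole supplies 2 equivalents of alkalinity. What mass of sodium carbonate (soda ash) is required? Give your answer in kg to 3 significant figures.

Alkalinity to add: (108 − 54) = 54 mg/L as CaCO₃ × 459,000 L = 24,790 g as CaCO₃.
Equivalents: 24,790 g ÷ 50 g/eq = 495.7 eq.
Each mole of Na₂CO₃ supplies 2 eq, so 495.7 / 2 = 247.9 mol.
Mass: 247.9 mol × 106 g/mol = 26,270 g.

26.3 kg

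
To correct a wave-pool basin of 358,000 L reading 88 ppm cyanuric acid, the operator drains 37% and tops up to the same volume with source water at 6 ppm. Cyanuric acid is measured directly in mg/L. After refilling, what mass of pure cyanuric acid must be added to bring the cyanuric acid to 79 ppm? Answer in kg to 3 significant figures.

After draining 37% and refilling: 88 × 0.63 + 6 × 0.37 = 57.66 ppm.
Deficit to target: 79 − 57.66 = 21.34 mg/L.
Mass: 21.34 mg/L × 358,000 L = 7640 g cyanuric acid.

7.64 kg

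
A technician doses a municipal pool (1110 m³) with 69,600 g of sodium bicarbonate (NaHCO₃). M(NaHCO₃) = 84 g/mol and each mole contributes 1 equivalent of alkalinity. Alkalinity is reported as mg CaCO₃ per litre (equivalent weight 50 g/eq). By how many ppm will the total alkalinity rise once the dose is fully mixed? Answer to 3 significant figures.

37.3 ppm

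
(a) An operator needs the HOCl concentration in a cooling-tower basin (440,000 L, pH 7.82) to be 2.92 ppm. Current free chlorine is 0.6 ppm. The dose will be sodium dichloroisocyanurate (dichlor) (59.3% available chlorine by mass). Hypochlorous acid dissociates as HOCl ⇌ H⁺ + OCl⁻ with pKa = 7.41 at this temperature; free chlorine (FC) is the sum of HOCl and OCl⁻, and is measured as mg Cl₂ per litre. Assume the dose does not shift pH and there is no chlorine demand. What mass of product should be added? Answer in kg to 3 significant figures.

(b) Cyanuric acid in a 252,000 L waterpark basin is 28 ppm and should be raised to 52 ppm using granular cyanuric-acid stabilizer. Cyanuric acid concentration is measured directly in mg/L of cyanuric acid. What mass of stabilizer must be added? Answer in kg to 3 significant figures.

(a) [OCl⁻]/[HOCl] = 10^(pH − pKa) = 10^(7.82 − 7.41) = 2.57; fraction as HOCl = 1/(1 + 2.57) = 0.2801.
(a) Free chlorine required for 2.92 ppm HOCl: 2.92 / 0.2801 = 10.43 ppm.
(a) FC to add: 10.43 − 0.6 = 9.826 mg/L as Cl₂.
(a) Cl₂ equivalent: 9.826 mg/L × 440,000 L = 4323 g.
(a) Product at 59.3% available Cl: 4323 / 0.593 = 7290 g.

(b) CYA to add: (52 − 28) = 24 mg/L × 252,000 L = 6048 g cyanuric acid.

(a) 7.29 kg; (b) 6.05 kg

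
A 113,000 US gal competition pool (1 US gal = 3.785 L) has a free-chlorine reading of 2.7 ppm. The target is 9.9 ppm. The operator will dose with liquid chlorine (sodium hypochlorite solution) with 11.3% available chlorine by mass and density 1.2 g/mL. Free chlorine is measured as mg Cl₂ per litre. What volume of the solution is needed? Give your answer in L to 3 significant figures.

Volume: 113,000 US gal × 3.785 L/gal = 427,705 L.
Chlorine deficit: 9.9 − 2.7 = 7.2 ppm = 7.2 mg/L as Cl₂.
Cl₂ equivalent needed: 7.2 mg/L × 427,705 L = 3,079,000 mg = 3079 g.
Product at 11.3% available chlorine: 3079 / 0.113 = 27,250 g.
Volume at density 1.2 g/mL: 27,250 g ÷ 1.2 g/mL = 22,710 mL.

22.7 L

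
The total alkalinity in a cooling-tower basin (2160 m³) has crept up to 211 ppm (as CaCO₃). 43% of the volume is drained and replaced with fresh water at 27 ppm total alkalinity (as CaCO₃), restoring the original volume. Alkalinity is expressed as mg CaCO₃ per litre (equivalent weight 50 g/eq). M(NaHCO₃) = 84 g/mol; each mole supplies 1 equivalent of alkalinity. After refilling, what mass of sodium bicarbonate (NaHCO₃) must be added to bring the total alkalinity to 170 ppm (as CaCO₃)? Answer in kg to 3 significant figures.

138 kg

Volume: 2160 m³ = 2,160,000 L.
After draining 43% and refilling: 211 × 0.57 + 27 × 0.43 = 131.88 ppm.
Deficit to target: 170 − 131.88 = 38.12 mg/L.
As CaCO₃: 38.12 mg/L × 2,160,000 L = 82,340 g; ÷ 50 g/eq ÷ 1 = 1647 mol NaHCO₃.
Mass: 1647 × 84 = 138,300 g.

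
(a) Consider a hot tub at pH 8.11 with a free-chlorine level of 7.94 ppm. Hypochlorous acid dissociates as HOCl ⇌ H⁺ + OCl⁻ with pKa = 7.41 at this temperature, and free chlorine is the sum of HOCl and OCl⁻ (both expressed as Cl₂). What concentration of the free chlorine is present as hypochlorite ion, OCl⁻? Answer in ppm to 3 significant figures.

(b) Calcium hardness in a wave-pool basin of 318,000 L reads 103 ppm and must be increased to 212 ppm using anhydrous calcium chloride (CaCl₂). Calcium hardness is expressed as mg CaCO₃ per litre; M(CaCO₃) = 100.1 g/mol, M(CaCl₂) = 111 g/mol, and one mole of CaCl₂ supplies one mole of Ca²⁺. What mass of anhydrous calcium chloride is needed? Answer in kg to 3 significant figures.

(a) 6.62 ppm; (b) 38.4 kg

(a) [OCl⁻]/[HOCl] = 10^(pH − pKa) = 10^(8.11 − 7.41) = 10^0.70 = 5.012.
(a) Fraction as HOCl = 1 / (1 + 5.012) = 0.1663.
(a) OCl⁻ = (1 − 0.1663) × 7.94 ppm = 6.619 ppm.

(b) Hardness to add: (212 − 103) = 109 mg/L as CaCO₃ × 318,000 L = 34,660 g as CaCO₃.
(b) Moles of Ca²⁺ (1 mol Ca²⁺ ≡ 1 mol CaCO₃): 34,660 / 100.1 g/mol = 346.3 mol.
(b) Mass of CaCl₂: 346.3 × 111 = 38,440 g.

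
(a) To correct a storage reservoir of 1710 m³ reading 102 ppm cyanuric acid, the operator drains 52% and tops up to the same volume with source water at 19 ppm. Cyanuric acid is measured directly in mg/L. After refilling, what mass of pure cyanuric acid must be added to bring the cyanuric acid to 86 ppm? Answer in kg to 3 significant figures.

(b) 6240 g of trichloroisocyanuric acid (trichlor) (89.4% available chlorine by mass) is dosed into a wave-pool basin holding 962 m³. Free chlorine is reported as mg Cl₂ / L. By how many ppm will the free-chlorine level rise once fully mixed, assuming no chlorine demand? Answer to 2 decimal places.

(a) 46.4 kg; (b) 5.80 ppm

(a) Volume: 1710 m³ = 1,710,000 L.
(a) After draining 52% and refilling: 102 × 0.48 + 19 × 0.52 = 58.84 ppm.
(a) Deficit to target: 86 − 58.84 = 27.16 mg/L.
(a) Mass: 27.16 mg/L × 1,710,000 L = 46,440 g cyanuric acid.

(b) Volume: 962 m³ = 962,000 L.
(b) Available chlorine delivered: 6240 g × 0.894 = 5579 g as Cl₂.
(b) Concentration rise: 5579 g / 962,000 L = 5.799 mg/L = 5.80 ppm.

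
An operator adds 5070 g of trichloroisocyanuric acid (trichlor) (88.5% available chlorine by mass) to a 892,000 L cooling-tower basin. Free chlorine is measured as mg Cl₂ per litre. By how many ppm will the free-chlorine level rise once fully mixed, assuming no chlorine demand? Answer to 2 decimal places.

Available chlorine delivered: 5070 g × 0.885 = 4487 g as Cl₂.
Concentration rise: 4487 g / 892,000 L = 5.03 mg/L = 5.03 ppm.

5.03 ppm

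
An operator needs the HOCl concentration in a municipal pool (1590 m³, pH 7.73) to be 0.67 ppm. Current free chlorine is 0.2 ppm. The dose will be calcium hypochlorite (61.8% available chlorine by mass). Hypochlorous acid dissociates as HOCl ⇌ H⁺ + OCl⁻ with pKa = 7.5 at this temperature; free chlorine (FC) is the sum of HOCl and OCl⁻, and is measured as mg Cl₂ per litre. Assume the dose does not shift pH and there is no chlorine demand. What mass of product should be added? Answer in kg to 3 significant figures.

4.14 kg

Volume: 1590 m³ = 1,590,000 L.
[OCl⁻]/[HOCl] = 10^(pH − pKa) = 10^(7.73 − 7.5) = 1.698; fraction as HOCl = 1/(1 + 1.698) = 0.3706.
Free chlorine required for 0.67 ppm HOCl: 0.67 / 0.3706 = 1.808 ppm.
FC to add: 1.808 − 0.2 = 1.608 mg/L as Cl₂.
Cl₂ equivalent: 1.608 mg/L × 1,590,000 L = 2556 g.
Product at 61.8% available Cl: 2556 / 0.618 = 4137 g.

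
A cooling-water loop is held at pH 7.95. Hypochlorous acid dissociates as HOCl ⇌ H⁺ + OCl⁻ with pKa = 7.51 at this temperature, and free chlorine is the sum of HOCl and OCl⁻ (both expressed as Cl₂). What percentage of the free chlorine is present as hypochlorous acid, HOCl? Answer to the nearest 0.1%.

[OCl⁻]/[HOCl] = 10^(pH − pKa) = 10^(7.95 − 7.51) = 10^0.44 = 2.754.
Fraction as HOCl = 1 / (1 + 2.754) = 0.2664.

26.6%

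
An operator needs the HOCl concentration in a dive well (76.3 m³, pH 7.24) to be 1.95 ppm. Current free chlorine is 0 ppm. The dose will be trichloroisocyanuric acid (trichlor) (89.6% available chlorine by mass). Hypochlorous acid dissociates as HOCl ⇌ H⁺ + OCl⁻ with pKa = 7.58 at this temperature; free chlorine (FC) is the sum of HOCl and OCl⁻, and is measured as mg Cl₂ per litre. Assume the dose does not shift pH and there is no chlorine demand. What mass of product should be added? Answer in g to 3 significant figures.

Volume: 76.3 m³ = 76,300 L.
[OCl⁻]/[HOCl] = 10^(pH − pKa) = 10^(7.24 − 7.58) = 0.4571; fraction as HOCl = 1/(1 + 0.4571) = 0.6863.
Free chlorine required for 1.95 ppm HOCl: 1.95 / 0.6863 = 2.841 ppm.
FC to add: 2.841 − 0 = 2.841 mg/L as Cl₂.
Cl₂ equivalent: 2.841 mg/L × 76,300 L = 216.8 g.
Product at 89.6% available Cl: 216.8 / 0.896 = 242 g.

242 g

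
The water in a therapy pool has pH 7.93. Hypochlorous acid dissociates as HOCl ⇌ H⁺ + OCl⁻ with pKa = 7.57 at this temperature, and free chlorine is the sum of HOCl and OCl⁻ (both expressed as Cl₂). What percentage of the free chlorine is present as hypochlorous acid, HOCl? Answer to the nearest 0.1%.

[OCl⁻]/[HOCl] = 10^(pH − pKa) = 10^(7.93 − 7.57) = 10^0.36 = 2.291.
Fraction as HOCl = 1 / (1 + 2.291) = 0.3039.

30.4%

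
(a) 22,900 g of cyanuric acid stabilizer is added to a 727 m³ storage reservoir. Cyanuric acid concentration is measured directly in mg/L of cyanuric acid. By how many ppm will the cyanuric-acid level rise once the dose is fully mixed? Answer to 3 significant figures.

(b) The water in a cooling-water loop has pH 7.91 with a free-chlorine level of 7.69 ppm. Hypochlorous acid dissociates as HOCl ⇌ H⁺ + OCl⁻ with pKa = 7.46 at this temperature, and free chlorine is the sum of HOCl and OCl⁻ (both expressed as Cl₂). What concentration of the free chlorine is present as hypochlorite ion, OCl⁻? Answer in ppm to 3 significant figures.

(a) 31.5 ppm; (b) 5.68 ppm

(a) Volume: 727 m³ = 727,000 L.
(a) Rise: 22,900 g / 727,000 L × 1000 = 31.5 mg/L.

(b) [OCl⁻]/[HOCl] = 10^(pH − pKa) = 10^(7.91 − 7.46) = 10^0.45 = 2.818.
(b) Fraction as HOCl = 1 / (1 + 2.818) = 0.2619.
(b) OCl⁻ = (1 − 0.2619) × 7.69 ppm = 5.676 ppm.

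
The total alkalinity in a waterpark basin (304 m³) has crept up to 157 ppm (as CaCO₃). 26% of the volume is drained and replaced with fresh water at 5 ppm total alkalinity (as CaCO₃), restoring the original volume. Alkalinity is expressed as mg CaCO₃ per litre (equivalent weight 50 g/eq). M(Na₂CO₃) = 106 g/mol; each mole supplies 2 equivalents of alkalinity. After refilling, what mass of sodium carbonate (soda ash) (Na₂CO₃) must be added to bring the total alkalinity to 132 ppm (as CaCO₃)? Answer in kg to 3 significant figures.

Volume: 304 m³ = 304,000 L.
After draining 26% and refilling: 157 × 0.74 + 5 × 0.26 = 117.48 ppm.
Deficit to target: 132 − 117.48 = 14.52 mg/L.
As CaCO₃: 14.52 mg/L × 304,000 L = 4414 g; ÷ 50 g/eq ÷ 2 = 44.14 mol Na₂CO₃.
Mass: 44.14 × 106 = 4679 g.

4.68 kg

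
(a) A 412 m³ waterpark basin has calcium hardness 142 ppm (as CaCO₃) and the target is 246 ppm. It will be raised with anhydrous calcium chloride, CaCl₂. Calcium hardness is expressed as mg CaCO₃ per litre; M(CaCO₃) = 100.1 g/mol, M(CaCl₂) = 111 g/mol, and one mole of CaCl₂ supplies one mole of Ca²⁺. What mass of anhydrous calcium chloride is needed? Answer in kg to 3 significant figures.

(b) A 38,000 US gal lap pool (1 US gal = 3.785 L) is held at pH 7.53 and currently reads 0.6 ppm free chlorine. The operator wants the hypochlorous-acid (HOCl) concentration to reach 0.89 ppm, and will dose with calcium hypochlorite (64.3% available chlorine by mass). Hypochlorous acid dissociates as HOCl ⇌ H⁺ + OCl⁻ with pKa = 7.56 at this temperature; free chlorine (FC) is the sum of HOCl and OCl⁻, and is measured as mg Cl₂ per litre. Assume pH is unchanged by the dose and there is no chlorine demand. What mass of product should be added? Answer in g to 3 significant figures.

(a) 47.5 kg; (b) 251 g

(a) Volume: 412 m³ = 412,000 L.
(a) Hardness to add: (246 − 142) = 104 mg/L as CaCO₃ × 412,000 L = 42,850 g as CaCO₃.
(a) Moles of Ca²⁺ (1 mol Ca²⁺ ≡ 1 mol CaCO₃): 42,850 / 100.1 g/mol = 428.1 mol.
(a) Mass of CaCl₂: 428.1 × 111 = 47,510 g.

(b) Volume: 38,000 US gal × 3.785 L/gal = 143,830 L.
(b) [OCl⁻]/[HOCl] = 10^(pH − pKa) = 10^(7.53 − 7.56) = 0.9333; fraction as HOCl = 1/(1 + 0.9333) = 0.5173.
(b) Free chlorine required for 0.89 ppm HOCl: 0.89 / 0.5173 = 1.721 ppm.
(b) FC to add: 1.721 − 0.6 = 1.121 mg/L as Cl₂.
(b) Cl₂ equivalent: 1.121 mg/L × 143,830 L = 161.2 g.
(b) Product at 64.3% available Cl: 161.2 / 0.643 = 250.7 g.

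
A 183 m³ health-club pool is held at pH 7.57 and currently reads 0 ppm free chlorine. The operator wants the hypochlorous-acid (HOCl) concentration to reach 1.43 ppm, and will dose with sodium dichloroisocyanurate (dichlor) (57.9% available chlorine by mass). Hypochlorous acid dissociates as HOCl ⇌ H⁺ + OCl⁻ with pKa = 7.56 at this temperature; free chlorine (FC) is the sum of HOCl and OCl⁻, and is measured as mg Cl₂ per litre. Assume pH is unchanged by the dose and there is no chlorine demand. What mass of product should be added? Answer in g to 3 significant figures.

Volume: 183 m³ = 183,000 L.
[OCl⁻]/[HOCl] = 10^(pH − pKa) = 10^(7.57 − 7.56) = 1.023; fraction as HOCl = 1/(1 + 1.023) = 0.4942.
Free chlorine required for 1.43 ppm HOCl: 1.43 / 0.4942 = 2.893 ppm.
FC to add: 2.893 − 0 = 2.893 mg/L as Cl₂.
Cl₂ equivalent: 2.893 mg/L × 183,000 L = 529.5 g.
Product at 57.9% available Cl: 529.5 / 0.579 = 914.5 g.

914 g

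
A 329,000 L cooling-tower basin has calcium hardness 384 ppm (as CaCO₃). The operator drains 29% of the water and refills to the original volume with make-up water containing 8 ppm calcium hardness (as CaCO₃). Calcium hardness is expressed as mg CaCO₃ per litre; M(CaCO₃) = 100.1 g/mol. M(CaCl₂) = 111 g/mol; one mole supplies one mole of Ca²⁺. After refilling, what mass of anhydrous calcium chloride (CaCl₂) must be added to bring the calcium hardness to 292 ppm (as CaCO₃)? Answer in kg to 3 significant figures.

6.22 kg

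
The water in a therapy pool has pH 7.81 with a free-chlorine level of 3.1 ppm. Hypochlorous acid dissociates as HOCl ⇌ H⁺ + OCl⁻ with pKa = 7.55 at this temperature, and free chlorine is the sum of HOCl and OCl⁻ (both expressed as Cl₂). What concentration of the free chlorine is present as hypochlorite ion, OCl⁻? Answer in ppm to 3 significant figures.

2.00 ppm

[OCl⁻]/[HOCl] = 10^(pH − pKa) = 10^(7.81 − 7.55) = 10^0.26 = 1.82.
Fraction as HOCl = 1 / (1 + 1.82) = 0.3546.
OCl⁻ = (1 − 0.3546) × 3.1 ppm = 2.001 ppm.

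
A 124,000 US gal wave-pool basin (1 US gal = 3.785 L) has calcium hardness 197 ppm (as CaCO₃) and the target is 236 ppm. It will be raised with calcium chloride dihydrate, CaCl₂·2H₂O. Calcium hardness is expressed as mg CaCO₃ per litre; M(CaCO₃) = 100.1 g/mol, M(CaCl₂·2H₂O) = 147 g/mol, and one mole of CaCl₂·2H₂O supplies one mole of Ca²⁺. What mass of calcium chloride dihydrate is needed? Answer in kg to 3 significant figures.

Volume: 124,000 US gal × 3.785 L/gal = 469,340 L.
Hardness to add: (236 − 197) = 39 mg/L as CaCO₃ × 469,340 L = 18,300 g as CaCO₃.
Moles of Ca²⁺ (1 mol Ca²⁺ ≡ 1 mol CaCO₃): 18,300 / 100.1 g/mol = 182.9 mol.
Mass of CaCl₂·2H₂O: 182.9 × 147 = 26,880 g.

26.9 kg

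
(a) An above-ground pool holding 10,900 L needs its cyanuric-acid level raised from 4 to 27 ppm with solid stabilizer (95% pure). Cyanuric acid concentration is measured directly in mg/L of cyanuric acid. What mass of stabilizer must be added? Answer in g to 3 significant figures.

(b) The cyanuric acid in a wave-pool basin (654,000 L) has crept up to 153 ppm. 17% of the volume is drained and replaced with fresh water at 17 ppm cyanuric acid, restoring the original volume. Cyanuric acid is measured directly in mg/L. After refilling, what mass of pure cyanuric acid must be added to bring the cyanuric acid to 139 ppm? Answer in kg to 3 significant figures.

(a) 264 g; (b) 5.96 kg

(a) CYA to add: (27 − 4) = 23 mg/L × 10,900 L = 250.7 g cyanuric acid.
(a) At 95% purity: 250.7 / 0.95 = 263.9 g product.

(b) After draining 17% and refilling: 153 × 0.83 + 17 × 0.17 = 129.88 ppm.
(b) Deficit to target: 139 − 129.88 = 9.12 mg/L.
(b) Mass: 9.12 mg/L × 654,000 L = 5964 g cyanuric acid.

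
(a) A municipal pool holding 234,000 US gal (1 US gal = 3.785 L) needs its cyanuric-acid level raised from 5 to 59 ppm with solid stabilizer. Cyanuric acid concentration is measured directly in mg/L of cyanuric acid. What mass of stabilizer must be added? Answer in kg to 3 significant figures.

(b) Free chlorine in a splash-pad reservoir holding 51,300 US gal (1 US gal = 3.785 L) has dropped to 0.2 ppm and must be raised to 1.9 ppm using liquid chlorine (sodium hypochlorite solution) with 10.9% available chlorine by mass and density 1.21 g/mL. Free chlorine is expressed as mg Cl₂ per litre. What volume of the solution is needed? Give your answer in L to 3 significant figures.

(a) Volume: 234,000 US gal × 3.785 L/gal = 885,690 L.
(a) CYA to add: (59 − 5) = 54 mg/L × 885,690 L = 47,830 g cyanuric acid.

(b) Volume: 51,300 US gal × 3.785 L/gal = 194,170 L.
(b) Chlorine deficit: 1.9 − 0.2 = 1.7 ppm = 1.7 mg/L as Cl₂.
(b) Cl₂ equivalent needed: 1.7 mg/L × 194,170 L = 330,100 mg = 330.1 g.
(b) Product at 10.9% available chlorine: 330.1 / 0.109 = 3028 g.
(b) Volume at density 1.21 g/mL: 3028 g ÷ 1.21 g/mL = 2503 mL.

(a) 47.8 kg; (b) 2.50 L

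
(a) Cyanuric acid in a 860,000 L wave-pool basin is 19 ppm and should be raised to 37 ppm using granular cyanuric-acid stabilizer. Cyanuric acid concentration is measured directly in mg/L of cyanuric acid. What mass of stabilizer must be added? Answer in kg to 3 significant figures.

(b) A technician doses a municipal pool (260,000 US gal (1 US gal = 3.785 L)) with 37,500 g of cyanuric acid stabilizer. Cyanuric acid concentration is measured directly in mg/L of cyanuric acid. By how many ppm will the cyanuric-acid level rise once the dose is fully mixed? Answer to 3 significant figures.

(a) CYA to add: (37 − 19) = 18 mg/L × 860,000 L = 15,480 g cyanuric acid.

(b) Volume: 260,000 US gal × 3.785 L/gal = 984,100 L.
(b) Rise: 37,500 g / 984,100 L × 1000 = 38.11 mg/L.

(a) 15.5 kg; (b) 38.1 ppm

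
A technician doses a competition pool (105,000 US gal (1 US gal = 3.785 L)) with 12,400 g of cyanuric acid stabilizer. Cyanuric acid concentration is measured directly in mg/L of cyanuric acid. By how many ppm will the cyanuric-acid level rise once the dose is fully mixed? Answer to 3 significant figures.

31.2 ppm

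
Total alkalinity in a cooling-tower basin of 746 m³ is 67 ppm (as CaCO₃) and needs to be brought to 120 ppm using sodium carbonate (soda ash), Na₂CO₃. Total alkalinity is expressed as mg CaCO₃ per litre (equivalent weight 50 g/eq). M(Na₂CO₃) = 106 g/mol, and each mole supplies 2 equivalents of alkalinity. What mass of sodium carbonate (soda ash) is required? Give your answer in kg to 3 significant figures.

41.9 kg

Volume: 746 m³ = 746,000 L.
Alkalinity to add: (120 − 67) = 53 mg/L as CaCO₃ × 746,000 L = 39,540 g as CaCO₃.
Equivalents: 39,540 g ÷ 50 g/eq = 790.8 eq.
Each mole of Na₂CO₃ supplies 2 eq, so 790.8 / 2 = 395.4 mol.
Mass: 395.4 mol × 106 g/mol = 41,910 g.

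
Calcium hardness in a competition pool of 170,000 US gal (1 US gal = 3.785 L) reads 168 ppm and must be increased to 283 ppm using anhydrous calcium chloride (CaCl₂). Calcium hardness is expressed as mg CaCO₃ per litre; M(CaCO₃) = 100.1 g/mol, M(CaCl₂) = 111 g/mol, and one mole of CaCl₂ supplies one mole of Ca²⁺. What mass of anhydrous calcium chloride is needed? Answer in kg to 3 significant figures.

82.1 kg

Volume: 170,000 US gal × 3.785 L/gal = 643,450 L.
Hardness to add: (283 − 168) = 115 mg/L as CaCO₃ × 643,450 L = 74,000 g as CaCO₃.
Moles of Ca²⁺ (1 mol Ca²⁺ ≡ 1 mol CaCO₃): 74,000 / 100.1 g/mol = 739.2 mol.
Mass of CaCl₂: 739.2 × 111 = 82,050 g.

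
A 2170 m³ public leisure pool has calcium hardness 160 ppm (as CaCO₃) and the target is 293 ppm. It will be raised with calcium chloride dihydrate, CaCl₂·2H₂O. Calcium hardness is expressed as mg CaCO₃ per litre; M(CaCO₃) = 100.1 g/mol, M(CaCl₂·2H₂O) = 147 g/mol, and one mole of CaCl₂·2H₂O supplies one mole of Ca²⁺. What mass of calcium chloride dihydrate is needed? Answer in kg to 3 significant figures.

424 kg

Volume: 2170 m³ = 2,170,000 L.
Hardness to add: (293 − 160) = 133 mg/L as CaCO₃ × 2,170,000 L = 288,600 g as CaCO₃.
Moles of Ca²⁺ (1 mol Ca²⁺ ≡ 1 mol CaCO₃): 288,600 / 100.1 g/mol = 2883 mol.
Mass of CaCl₂·2H₂O: 2883 × 147 = 423,800 g.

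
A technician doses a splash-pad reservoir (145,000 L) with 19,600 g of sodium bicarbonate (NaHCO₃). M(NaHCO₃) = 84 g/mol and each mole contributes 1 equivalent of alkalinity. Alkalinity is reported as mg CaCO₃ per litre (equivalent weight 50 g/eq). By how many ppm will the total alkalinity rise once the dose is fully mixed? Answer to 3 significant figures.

80.5 ppm

Moles of NaHCO₃: 19,600 g ÷ 84 g/mol = 233.3 mol → 233.3 eq of alkalinity.
As CaCO₃: 233.3 eq × 50 g/eq = 11,670 g.
Rise: 11,670 g / 145,000 L × 1000 = 80.46 mg/L.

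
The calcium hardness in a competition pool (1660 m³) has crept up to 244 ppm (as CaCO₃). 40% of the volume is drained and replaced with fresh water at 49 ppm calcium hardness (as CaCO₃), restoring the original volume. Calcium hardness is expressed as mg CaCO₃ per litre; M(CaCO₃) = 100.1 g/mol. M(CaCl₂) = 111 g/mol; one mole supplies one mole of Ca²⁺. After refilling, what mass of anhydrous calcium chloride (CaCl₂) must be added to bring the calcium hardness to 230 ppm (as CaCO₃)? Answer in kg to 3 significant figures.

Volume: 1660 m³ = 1,660,000 L.
After draining 40% and refilling: 244 × 0.60 + 49 × 0.40 = 166 ppm.
Deficit to target: 230 − 166 = 64 mg/L.
As CaCO₃: 64 mg/L × 1,660,000 L = 106,200 g; ÷ 100.1 = 1061 mol Ca²⁺.
Mass: 1061 × 111 = 117,800 g.

118 kg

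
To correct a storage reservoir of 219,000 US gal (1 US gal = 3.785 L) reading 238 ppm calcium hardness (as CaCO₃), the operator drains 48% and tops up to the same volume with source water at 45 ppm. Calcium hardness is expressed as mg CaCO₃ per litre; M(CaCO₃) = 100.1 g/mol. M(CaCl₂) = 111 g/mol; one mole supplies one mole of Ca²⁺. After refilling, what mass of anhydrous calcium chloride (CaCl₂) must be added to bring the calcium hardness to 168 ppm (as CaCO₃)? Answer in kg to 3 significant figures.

20.8 kg

Volume: 219,000 US gal × 3.785 L/gal = 828,915 L.
After draining 48% and refilling: 238 × 0.52 + 45 × 0.48 = 145.36 ppm.
Deficit to target: 168 − 145.36 = 22.64 mg/L.
As CaCO₃: 22.64 mg/L × 828,915 L = 18,770 g; ÷ 100.1 = 187.5 mol Ca²⁺.
Mass: 187.5 × 111 = 20,810 g.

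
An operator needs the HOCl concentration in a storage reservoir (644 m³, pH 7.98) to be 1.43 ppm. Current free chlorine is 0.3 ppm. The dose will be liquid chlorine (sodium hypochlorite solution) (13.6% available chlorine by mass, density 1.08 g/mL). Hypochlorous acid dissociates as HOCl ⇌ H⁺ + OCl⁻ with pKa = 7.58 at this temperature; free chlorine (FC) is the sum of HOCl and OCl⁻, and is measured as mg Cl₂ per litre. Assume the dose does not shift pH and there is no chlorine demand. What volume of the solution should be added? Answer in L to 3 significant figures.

20.7 L

Volume: 644 m³ = 644,000 L.
[OCl⁻]/[HOCl] = 10^(pH − pKa) = 10^(7.98 − 7.58) = 2.512; fraction as HOCl = 1/(1 + 2.512) = 0.2847.
Free chlorine required for 1.43 ppm HOCl: 1.43 / 0.2847 = 5.022 ppm.
FC to add: 5.022 − 0.3 = 4.722 mg/L as Cl₂.
Cl₂ equivalent: 4.722 mg/L × 644,000 L = 3041 g.
Product at 13.6% available Cl: 3041 / 0.136 = 22,360 g.
Volume: 22,360 g ÷ 1.08 g/mL = 20,700 mL.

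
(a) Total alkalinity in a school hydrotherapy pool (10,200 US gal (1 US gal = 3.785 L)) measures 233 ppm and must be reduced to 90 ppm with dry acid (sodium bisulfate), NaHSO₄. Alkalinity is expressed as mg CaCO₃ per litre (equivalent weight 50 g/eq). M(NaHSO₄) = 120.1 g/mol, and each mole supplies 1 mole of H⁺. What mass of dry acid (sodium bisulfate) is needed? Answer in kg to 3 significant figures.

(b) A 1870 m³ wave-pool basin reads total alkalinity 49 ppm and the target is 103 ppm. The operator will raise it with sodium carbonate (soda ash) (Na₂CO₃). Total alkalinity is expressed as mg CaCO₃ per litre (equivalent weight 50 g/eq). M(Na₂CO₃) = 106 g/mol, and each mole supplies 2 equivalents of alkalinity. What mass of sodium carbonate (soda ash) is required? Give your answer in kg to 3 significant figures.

(a) 13.3 kg; (b) 107 kg

(a) Volume: 10,200 US gal × 3.785 L/gal = 38,607 L.
(a) Alkalinity to neutralize: (233 − 90) = 143 mg/L as CaCO₃ × 38,607 L = 5521 g as CaCO₃.
(a) Equivalents of H⁺ required: 5521 ÷ 50 g/eq = 110.4 eq = 110.4 mol NaHSO₄.
(a) Mass of NaHSO₄: 110.4 × 120.1 = 13,260 g.

(b) Volume: 1870 m³ = 1,870,000 L.
(b) Alkalinity to add: (103 − 49) = 54 mg/L as CaCO₃ × 1,870,000 L = 101,000 g as CaCO₃.
(b) Equivalents: 101,000 g ÷ 50 g/eq = 2020 eq.
(b) Each mole of Na₂CO₃ supplies 2 eq, so 2020 / 2 = 1010 mol.
(b) Mass: 1010 mol × 106 g/mol = 107,000 g.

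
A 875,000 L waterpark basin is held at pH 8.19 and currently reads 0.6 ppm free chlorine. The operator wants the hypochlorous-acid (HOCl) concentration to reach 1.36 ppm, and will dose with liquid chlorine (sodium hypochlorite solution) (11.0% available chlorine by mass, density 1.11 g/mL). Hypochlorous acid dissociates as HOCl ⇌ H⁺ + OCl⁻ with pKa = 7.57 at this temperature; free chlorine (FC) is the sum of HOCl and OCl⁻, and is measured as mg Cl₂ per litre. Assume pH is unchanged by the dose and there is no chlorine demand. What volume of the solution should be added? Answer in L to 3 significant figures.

46.1 L

[OCl⁻]/[HOCl] = 10^(pH − pKa) = 10^(8.19 − 7.57) = 4.169; fraction as HOCl = 1/(1 + 4.169) = 0.1935.
Free chlorine required for 1.36 ppm HOCl: 1.36 / 0.1935 = 7.029 ppm.
FC to add: 7.029 − 0.6 = 6.429 mg/L as Cl₂.
Cl₂ equivalent: 6.429 mg/L × 875,000 L = 5626 g.
Product at 11.0% available Cl: 5626 / 0.11 = 51,140 g.
Volume: 51,140 g ÷ 1.11 g/mL = 46,070 mL.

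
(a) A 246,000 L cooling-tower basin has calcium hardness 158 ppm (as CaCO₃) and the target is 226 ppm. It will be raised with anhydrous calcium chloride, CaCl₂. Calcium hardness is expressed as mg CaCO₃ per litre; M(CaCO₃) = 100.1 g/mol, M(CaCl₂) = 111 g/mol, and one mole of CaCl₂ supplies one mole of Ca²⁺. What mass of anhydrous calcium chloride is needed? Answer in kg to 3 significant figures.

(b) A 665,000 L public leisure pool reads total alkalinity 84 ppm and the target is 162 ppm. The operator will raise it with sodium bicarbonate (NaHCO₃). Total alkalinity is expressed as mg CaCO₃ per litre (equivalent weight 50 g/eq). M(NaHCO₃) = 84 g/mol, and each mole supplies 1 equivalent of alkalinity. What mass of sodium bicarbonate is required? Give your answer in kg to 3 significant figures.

(a) 18.5 kg; (b) 87.1 kg

(a) Hardness to add: (226 − 158) = 68 mg/L as CaCO₃ × 246,000 L = 16,730 g as CaCO₃.
(a) Moles of Ca²⁺ (1 mol Ca²⁺ ≡ 1 mol CaCO₃): 16,730 / 100.1 g/mol = 167.1 mol.
(a) Mass of CaCl₂: 167.1 × 111 = 18,550 g.

(b) Alkalinity to add: (162 − 84) = 78 mg/L as CaCO₃ × 665,000 L = 51,870 g as CaCO₃.
(b) Equivalents: 51,870 g ÷ 50 g/eq = 1037 eq.
(b) NaHCO₃ supplies 1 eq per mole → 1037 mol.
(b) Mass: 1037 mol × 84 g/mol = 87,140 g.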